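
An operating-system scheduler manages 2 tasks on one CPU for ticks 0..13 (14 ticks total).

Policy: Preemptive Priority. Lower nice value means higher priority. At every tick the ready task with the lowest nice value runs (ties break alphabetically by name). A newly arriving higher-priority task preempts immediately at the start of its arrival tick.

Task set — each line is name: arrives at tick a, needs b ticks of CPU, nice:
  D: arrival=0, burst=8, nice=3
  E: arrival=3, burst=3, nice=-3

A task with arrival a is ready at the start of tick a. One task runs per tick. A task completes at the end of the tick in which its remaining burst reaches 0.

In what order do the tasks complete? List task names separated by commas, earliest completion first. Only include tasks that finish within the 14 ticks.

t=0: ready={D} → run D
t=1: ready={D} → run D
t=2: ready={D} → run D
t=3: ready={D,E} → run E
t=4: ready={D,E} → run E
t=5: ready={D,E} → run E
t=6: ready={D} → run D
t=7: ready={D} → run D
t=8: ready={D} → run D
t=9: ready={D} → run D
t=10: ready={D} → run D
t=11: (idle)
t=12: (idle)
t=13: (idle)

completion order = E, D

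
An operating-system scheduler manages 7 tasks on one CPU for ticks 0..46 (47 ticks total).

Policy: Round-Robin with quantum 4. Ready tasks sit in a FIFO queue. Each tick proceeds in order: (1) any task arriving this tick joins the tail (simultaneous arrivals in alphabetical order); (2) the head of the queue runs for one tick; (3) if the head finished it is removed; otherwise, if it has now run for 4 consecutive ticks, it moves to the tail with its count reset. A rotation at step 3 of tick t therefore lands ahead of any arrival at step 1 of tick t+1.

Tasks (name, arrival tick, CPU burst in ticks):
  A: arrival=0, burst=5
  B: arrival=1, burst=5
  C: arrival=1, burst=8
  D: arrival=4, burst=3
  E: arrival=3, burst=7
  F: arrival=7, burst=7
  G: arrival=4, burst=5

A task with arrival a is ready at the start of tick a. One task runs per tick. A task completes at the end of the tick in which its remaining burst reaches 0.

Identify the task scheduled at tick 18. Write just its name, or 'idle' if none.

running at tick 18 = D

t=0: queue=[A] q_used=0 → run A
t=1: queue=[A,B,C] q_used=1 → run A
t=2: queue=[A,B,C] q_used=2 → run A
t=3: queue=[A,B,C,E] q_used=3 → run A
t=4: queue=[B,C,E,A,D,G] q_used=0 → run B
t=5: queue=[B,C,E,A,D,G] q_used=1 → run B
t=6: queue=[B,C,E,A,D,G] q_used=2 → run B
t=7: queue=[B,C,E,A,D,G,F] q_used=3 → run B
t=8: queue=[C,E,A,D,G,F,B] q_used=0 → run C
t=9: queue=[C,E,A,D,G,F,B] q_used=1 → run C
t=10: queue=[C,E,A,D,G,F,B] q_used=2 → run C
t=11: queue=[C,E,A,D,G,F,B] q_used=3 → run C
t=12: queue=[E,A,D,G,F,B,C] q_used=0 → run E
t=13: queue=[E,A,D,G,F,B,C] q_used=1 → run E
t=14: queue=[E,A,D,G,F,B,C] q_used=2 → run E
t=15: queue=[E,A,D,G,F,B,C] q_used=3 → run E
t=16: queue=[A,D,G,F,B,C,E] q_used=0 → run A
t=17: queue=[D,G,F,B,C,E] q_used=0 → run D
t=18: queue=[D,G,F,B,C,E] q_used=1 → run D
t=19: queue=[D,G,F,B,C,E] q_used=2 → run D
t=20: queue=[G,F,B,C,E] q_used=0 → run G
t=21: queue=[G,F,B,C,E] q_used=1 → run G
t=22: queue=[G,F,B,C,E] q_used=2 → run G
t=23: queue=[G,F,B,C,E] q_used=3 → run G
t=24: queue=[F,B,C,E,G] q_used=0 → run F
t=25: queue=[F,B,C,E,G] q_used=1 → run F
t=26: queue=[F,B,C,E,G] q_used=2 → run F
t=27: queue=[F,B,C,E,G] q_used=3 → run F
t=28: queue=[B,C,E,G,F] q_used=0 → run B
t=29: queue=[C,E,G,F] q_used=0 → run C
t=30: queue=[C,E,G,F] q_used=1 → run C
t=31: queue=[C,E,G,F] q_used=2 → run C
t=32: queue=[C,E,G,F] q_used=3 → run C
t=33: queue=[E,G,F] q_used=0 → run E
t=34: queue=[E,G,F] q_used=1 → run E
t=35: queue=[E,G,F] q_used=2 → run E
t=36: queue=[G,F] q_used=0 → run G
t=37: queue=[F] q_used=0 → run F
t=38: queue=[F] q_used=1 → run F
t=39: queue=[F] q_used=2 → run F
t=40: (idle)
t=41: (idle)
t=42: (idle)
t=43: (idle)
t=44: (idle)
t=45: (idle)
t=46: (idle)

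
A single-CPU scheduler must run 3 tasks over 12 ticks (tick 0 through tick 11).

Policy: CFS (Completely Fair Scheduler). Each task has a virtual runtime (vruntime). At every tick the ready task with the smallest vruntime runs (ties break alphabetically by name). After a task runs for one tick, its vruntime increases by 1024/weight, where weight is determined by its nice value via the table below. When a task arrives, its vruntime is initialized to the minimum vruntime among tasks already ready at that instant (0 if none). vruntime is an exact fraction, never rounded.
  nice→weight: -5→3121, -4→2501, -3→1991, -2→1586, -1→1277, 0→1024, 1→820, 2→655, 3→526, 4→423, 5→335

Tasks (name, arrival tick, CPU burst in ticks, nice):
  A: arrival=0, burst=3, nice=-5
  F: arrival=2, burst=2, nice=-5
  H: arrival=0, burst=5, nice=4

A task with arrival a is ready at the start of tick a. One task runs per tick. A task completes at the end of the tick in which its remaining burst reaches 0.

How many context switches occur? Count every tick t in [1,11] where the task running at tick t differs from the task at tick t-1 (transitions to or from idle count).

t=0: vr[A=0 H=0] → run A
t=1: vr[A=1024/3121 H=0] → run H
t=2: vr[A=1024/3121 F=1024/3121 H=1024/423] → run A
t=3: vr[A=2048/3121 F=1024/3121 H=1024/423] → run F
t=4: vr[A=2048/3121 F=2048/3121 H=1024/423] → run A
t=5: vr[F=2048/3121 H=1024/423] → run F
t=6: vr[H=1024/423] → run H
t=7: vr[H=2048/423] → run H
t=8: vr[H=1024/141] → run H
t=9: vr[H=4096/423] → run H
t=10: (idle)
t=11: (idle)

context switches = 7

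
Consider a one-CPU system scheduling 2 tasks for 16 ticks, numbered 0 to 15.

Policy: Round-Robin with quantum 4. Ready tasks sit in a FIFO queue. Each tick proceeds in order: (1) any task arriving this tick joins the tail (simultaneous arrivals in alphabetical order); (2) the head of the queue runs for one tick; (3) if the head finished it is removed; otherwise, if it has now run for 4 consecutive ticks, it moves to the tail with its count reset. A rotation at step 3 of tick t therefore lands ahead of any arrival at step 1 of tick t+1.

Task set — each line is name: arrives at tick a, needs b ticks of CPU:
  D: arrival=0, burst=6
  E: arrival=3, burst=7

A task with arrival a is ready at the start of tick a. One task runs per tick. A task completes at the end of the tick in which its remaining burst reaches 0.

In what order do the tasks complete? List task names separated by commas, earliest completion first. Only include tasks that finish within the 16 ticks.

t=0: queue=[D] q_used=0 → run D
t=1: queue=[D] q_used=1 → run D
t=2: queue=[D] q_used=2 → run D
t=3: queue=[D,E] q_used=3 → run D
t=4: queue=[E,D] q_used=0 → run E
t=5: queue=[E,D] q_used=1 → run E
t=6: queue=[E,D] q_used=2 → run E
t=7: queue=[E,D] q_used=3 → run E
t=8: queue=[D,E] q_used=0 → run D
t=9: queue=[D,E] q_used=1 → run D
t=10: queue=[E] q_used=0 → run E
t=11: queue=[E] q_used=1 → run E
t=12: queue=[E] q_used=2 → run E
t=13: (idle)
t=14: (idle)
t=15: (idle)

completion order = D, E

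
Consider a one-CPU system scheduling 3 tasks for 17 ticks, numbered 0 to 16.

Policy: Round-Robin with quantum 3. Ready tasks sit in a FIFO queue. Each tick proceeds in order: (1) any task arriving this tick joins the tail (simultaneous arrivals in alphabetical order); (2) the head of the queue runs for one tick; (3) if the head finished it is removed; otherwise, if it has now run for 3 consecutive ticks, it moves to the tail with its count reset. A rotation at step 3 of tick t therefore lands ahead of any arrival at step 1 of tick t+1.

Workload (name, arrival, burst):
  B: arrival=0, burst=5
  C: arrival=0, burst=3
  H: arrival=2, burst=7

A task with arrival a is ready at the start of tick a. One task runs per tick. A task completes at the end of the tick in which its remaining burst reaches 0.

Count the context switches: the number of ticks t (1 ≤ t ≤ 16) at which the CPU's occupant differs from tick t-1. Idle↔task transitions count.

t=0: queue=[B,C] q_used=0 → run B
t=1: queue=[B,C] q_used=1 → run B
t=2: queue=[B,C,H] q_used=2 → run B
t=3: queue=[C,H,B] q_used=0 → run C
t=4: queue=[C,H,B] q_used=1 → run C
t=5: queue=[C,H,B] q_used=2 → run C
t=6: queue=[H,B] q_used=0 → run H
t=7: queue=[H,B] q_used=1 → run H
t=8: queue=[H,B] q_used=2 → run H
t=9: queue=[B,H] q_used=0 → run B
t=10: queue=[B,H] q_used=1 → run B
t=11: queue=[H] q_used=0 → run H
t=12: queue=[H] q_used=1 → run H
t=13: queue=[H] q_used=2 → run H
t=14: queue=[H] q_used=0 → run H
t=15: (idle)
t=16: (idle)

context switches = 5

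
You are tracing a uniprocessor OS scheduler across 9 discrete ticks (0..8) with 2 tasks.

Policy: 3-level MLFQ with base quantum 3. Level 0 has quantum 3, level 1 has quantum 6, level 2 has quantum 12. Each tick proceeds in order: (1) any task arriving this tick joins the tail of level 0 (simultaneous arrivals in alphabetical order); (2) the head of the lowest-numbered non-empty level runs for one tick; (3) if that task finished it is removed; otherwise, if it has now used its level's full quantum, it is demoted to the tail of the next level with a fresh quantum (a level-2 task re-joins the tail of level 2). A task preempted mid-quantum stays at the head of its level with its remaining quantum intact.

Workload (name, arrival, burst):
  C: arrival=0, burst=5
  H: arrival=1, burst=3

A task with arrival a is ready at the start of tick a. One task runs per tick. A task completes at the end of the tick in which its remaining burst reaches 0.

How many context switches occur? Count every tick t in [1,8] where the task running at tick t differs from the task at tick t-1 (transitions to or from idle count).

context switches = 3

t=0: L0/L1/L2 = C/-/- → run C
t=1: L0/L1/L2 = CH/-/- → run C
t=2: L0/L1/L2 = CH/-/- → run C
t=3: L0/L1/L2 = H/C/- → run H
t=4: L0/L1/L2 = H/C/- → run H
t=5: L0/L1/L2 = H/C/- → run H
t=6: L0/L1/L2 = -/C/- → run C
t=7: L0/L1/L2 = -/C/- → run C
t=8: (idle)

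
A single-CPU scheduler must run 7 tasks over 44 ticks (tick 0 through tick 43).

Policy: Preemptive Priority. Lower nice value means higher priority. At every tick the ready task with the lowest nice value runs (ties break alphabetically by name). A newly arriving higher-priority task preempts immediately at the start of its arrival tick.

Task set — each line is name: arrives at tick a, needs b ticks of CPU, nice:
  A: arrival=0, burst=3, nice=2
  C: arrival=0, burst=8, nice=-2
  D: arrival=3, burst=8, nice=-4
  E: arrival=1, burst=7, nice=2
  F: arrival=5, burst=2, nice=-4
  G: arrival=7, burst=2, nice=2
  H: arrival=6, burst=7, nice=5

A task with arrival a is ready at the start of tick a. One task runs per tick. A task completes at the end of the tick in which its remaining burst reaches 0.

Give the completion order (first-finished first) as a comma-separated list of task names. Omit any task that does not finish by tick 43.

completion order = D, F, C, A, E, G, H

t=0: ready={A,C} → run C
t=1: ready={A,C,E} → run C
t=2: ready={A,C,E} → run C
t=3: ready={A,C,D,E} → run D
t=4: ready={A,C,D,E} → run D
t=5: ready={A,C,D,E,F} → run D
t=6: ready={A,C,D,E,F,H} → run D
t=7: ready={A,C,D,E,F,G,H} → run D
t=8: ready={A,C,D,E,F,G,H} → run D
t=9: ready={A,C,D,E,F,G,H} → run D
t=10: ready={A,C,D,E,F,G,H} → run D
t=11: ready={A,C,E,F,G,H} → run F
t=12: ready={A,C,E,F,G,H} → run F
t=13: ready={A,C,E,G,H} → run C
t=14: ready={A,C,E,G,H} → run C
t=15: ready={A,C,E,G,H} → run C
t=16: ready={A,C,E,G,H} → run C
t=17: ready={A,C,E,G,H} → run C
t=18: ready={A,E,G,H} → run A
t=19: ready={A,E,G,H} → run A
t=20: ready={A,E,G,H} → run A
t=21: ready={E,G,H} → run E
t=22: ready={E,G,H} → run E
t=23: ready={E,G,H} → run E
t=24: ready={E,G,H} → run E
t=25: ready={E,G,H} → run E
t=26: ready={E,G,H} → run E
t=27: ready={E,G,H} → run E
t=28: ready={G,H} → run G
t=29: ready={G,H} → run G
t=30: ready={H} → run H
t=31: ready={H} → run H
t=32: ready={H} → run H
t=33: ready={H} → run H
t=34: ready={H} → run H
t=35: ready={H} → run H
t=36: ready={H} → run H
t=37: (idle)
t=38: (idle)
t=39: (idle)
t=40: (idle)
t=41: (idle)
t=42: (idle)
t=43: (idle)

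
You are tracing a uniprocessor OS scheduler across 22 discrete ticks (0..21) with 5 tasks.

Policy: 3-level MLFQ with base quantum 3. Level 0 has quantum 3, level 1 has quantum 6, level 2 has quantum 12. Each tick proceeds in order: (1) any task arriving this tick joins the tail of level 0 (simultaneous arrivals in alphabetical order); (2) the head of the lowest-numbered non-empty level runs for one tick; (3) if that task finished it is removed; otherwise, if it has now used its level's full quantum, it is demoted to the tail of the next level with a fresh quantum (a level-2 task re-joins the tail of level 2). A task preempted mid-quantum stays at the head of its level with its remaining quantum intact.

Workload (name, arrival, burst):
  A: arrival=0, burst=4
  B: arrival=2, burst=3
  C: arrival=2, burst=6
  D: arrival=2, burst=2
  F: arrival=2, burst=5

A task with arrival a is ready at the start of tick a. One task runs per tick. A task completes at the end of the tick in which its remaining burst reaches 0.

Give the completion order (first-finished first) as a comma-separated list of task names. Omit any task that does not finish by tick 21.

completion order = B, D, A, C, F

t=0: L0/L1/L2 = A/-/- → run A
t=1: L0/L1/L2 = A/-/- → run A
t=2: L0/L1/L2 = ABCDF/-/- → run A
t=3: L0/L1/L2 = BCDF/A/- → run B
t=4: L0/L1/L2 = BCDF/A/- → run B
t=5: L0/L1/L2 = BCDF/A/- → run B
t=6: L0/L1/L2 = CDF/A/- → run C
t=7: L0/L1/L2 = CDF/A/- → run C
t=8: L0/L1/L2 = CDF/A/- → run C
t=9: L0/L1/L2 = DF/AC/- → run D
t=10: L0/L1/L2 = DF/AC/- → run D
t=11: L0/L1/L2 = F/AC/- → run F
t=12: L0/L1/L2 = F/AC/- → run F
t=13: L0/L1/L2 = F/AC/- → run F
t=14: L0/L1/L2 = -/ACF/- → run A
t=15: L0/L1/L2 = -/CF/- → run C
t=16: L0/L1/L2 = -/CF/- → run C
t=17: L0/L1/L2 = -/CF/- → run C
t=18: L0/L1/L2 = -/F/- → run F
t=19: L0/L1/L2 = -/F/- → run F
t=20: (idle)
t=21: (idle)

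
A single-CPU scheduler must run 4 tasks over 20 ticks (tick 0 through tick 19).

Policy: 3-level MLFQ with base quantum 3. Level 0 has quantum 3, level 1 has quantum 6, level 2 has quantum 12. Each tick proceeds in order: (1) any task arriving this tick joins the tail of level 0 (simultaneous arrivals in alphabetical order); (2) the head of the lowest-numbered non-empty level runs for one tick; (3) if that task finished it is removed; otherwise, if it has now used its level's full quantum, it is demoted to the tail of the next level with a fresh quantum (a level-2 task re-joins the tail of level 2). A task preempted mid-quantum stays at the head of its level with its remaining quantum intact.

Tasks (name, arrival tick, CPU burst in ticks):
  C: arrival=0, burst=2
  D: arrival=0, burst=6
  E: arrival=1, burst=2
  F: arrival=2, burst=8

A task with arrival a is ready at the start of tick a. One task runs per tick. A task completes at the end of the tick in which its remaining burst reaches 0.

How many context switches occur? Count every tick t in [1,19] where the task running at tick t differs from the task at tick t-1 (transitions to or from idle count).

t=0: L0/L1/L2 = CD/-/- → run C
t=1: L0/L1/L2 = CDE/-/- → run C
t=2: L0/L1/L2 = DEF/-/- → run D
t=3: L0/L1/L2 = DEF/-/- → run D
t=4: L0/L1/L2 = DEF/-/- → run D
t=5: L0/L1/L2 = EF/D/- → run E
t=6: L0/L1/L2 = EF/D/- → run E
t=7: L0/L1/L2 = F/D/- → run F
t=8: L0/L1/L2 = F/D/- → run F
t=9: L0/L1/L2 = F/D/- → run F
t=10: L0/L1/L2 = -/DF/- → run D
t=11: L0/L1/L2 = -/DF/- → run D
t=12: L0/L1/L2 = -/DF/- → run D
t=13: L0/L1/L2 = -/F/- → run F
t=14: L0/L1/L2 = -/F/- → run F
t=15: L0/L1/L2 = -/F/- → run F
t=16: L0/L1/L2 = -/F/- → run F
t=17: L0/L1/L2 = -/F/- → run F
t=18: (idle)
t=19: (idle)

context switches = 6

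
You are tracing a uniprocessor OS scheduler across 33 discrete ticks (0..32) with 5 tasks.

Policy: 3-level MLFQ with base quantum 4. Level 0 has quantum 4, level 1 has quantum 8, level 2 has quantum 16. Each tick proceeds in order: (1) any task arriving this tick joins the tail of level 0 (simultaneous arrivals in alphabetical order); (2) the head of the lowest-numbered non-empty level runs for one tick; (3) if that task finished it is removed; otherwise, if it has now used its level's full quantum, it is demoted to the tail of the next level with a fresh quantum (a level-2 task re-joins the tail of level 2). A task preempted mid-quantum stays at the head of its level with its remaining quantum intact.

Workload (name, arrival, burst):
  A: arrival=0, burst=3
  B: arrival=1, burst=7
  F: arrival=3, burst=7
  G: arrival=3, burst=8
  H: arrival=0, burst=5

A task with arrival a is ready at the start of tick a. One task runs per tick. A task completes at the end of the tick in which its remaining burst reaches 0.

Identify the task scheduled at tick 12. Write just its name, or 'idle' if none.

t=0: L0/L1/L2 = AH/-/- → run A
t=1: L0/L1/L2 = AHB/-/- → run A
t=2: L0/L1/L2 = AHB/-/- → run A
t=3: L0/L1/L2 = HBFG/-/- → run H
t=4: L0/L1/L2 = HBFG/-/- → run H
t=5: L0/L1/L2 = HBFG/-/- → run H
t=6: L0/L1/L2 = HBFG/-/- → run H
t=7: L0/L1/L2 = BFG/H/- → run B
t=8: L0/L1/L2 = BFG/H/- → run B
t=9: L0/L1/L2 = BFG/H/- → run B
t=10: L0/L1/L2 = BFG/H/- → run B
t=11: L0/L1/L2 = FG/HB/- → run F
t=12: L0/L1/L2 = FG/HB/- → run F
t=13: L0/L1/L2 = FG/HB/- → run F
t=14: L0/L1/L2 = FG/HB/- → run F
t=15: L0/L1/L2 = G/HBF/- → run G
t=16: L0/L1/L2 = G/HBF/- → run G
t=17: L0/L1/L2 = G/HBF/- → run G
t=18: L0/L1/L2 = G/HBF/- → run G
t=19: L0/L1/L2 = -/HBFG/- → run H
t=20: L0/L1/L2 = -/BFG/- → run B
t=21: L0/L1/L2 = -/BFG/- → run B
t=22: L0/L1/L2 = -/BFG/- → run B
t=23: L0/L1/L2 = -/FG/- → run F
t=24: L0/L1/L2 = -/FG/- → run F
t=25: L0/L1/L2 = -/FG/- → run F
t=26: L0/L1/L2 = -/G/- → run G
t=27: L0/L1/L2 = -/G/- → run G
t=28: L0/L1/L2 = -/G/- → run G
t=29: L0/L1/L2 = -/G/- → run G
t=30: (idle)
t=31: (idle)
t=32: (idle)

running at tick 12 = F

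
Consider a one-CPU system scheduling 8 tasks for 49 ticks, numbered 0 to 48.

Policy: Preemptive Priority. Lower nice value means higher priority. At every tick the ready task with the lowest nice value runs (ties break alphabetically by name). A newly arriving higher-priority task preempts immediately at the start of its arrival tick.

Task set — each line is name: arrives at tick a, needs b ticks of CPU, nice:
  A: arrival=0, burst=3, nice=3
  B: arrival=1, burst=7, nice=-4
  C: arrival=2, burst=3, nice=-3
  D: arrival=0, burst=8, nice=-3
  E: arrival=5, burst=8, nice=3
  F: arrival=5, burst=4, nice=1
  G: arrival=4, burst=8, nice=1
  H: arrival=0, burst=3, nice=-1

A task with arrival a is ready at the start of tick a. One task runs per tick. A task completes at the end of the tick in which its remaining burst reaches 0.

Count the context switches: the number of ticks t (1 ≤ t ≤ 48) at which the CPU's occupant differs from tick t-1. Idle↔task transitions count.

t=0: ready={A,D,H} → run D
t=1: ready={A,B,D,H} → run B
t=2: ready={A,B,C,D,H} → run B
t=3: ready={A,B,C,D,H} → run B
t=4: ready={A,B,C,D,G,H} → run B
t=5: ready={A,B,C,D,E,F,G,H} → run B
t=6: ready={A,B,C,D,E,F,G,H} → run B
t=7: ready={A,B,C,D,E,F,G,H} → run B
t=8: ready={A,C,D,E,F,G,H} → run C
t=9: ready={A,C,D,E,F,G,H} → run C
t=10: ready={A,C,D,E,F,G,H} → run C
t=11: ready={A,D,E,F,G,H} → run D
t=12: ready={A,D,E,F,G,H} → run D
t=13: ready={A,D,E,F,G,H} → run D
t=14: ready={A,D,E,F,G,H} → run D
t=15: ready={A,D,E,F,G,H} → run D
t=16: ready={A,D,E,F,G,H} → run D
t=17: ready={A,D,E,F,G,H} → run D
t=18: ready={A,E,F,G,H} → run H
t=19: ready={A,E,F,G,H} → run H
t=20: ready={A,E,F,G,H} → run H
t=21: ready={A,E,F,G} → run F
t=22: ready={A,E,F,G} → run F
t=23: ready={A,E,F,G} → run F
t=24: ready={A,E,F,G} → run F
t=25: ready={A,E,G} → run G
t=26: ready={A,E,G} → run G
t=27: ready={A,E,G} → run G
t=28: ready={A,E,G} → run G
t=29: ready={A,E,G} → run G
t=30: ready={A,E,G} → run G
t=31: ready={A,E,G} → run G
t=32: ready={A,E,G} → run G
t=33: ready={A,E} → run A
t=34: ready={A,E} → run A
t=35: ready={A,E} → run A
t=36: ready={E} → run E
t=37: ready={E} → run E
t=38: ready={E} → run E
t=39: ready={E} → run E
t=40: ready={E} → run E
t=41: ready={E} → run E
t=42: ready={E} → run E
t=43: ready={E} → run E
t=44: (idle)
t=45: (idle)
t=46: (idle)
t=47: (idle)
t=48: (idle)

context switches = 9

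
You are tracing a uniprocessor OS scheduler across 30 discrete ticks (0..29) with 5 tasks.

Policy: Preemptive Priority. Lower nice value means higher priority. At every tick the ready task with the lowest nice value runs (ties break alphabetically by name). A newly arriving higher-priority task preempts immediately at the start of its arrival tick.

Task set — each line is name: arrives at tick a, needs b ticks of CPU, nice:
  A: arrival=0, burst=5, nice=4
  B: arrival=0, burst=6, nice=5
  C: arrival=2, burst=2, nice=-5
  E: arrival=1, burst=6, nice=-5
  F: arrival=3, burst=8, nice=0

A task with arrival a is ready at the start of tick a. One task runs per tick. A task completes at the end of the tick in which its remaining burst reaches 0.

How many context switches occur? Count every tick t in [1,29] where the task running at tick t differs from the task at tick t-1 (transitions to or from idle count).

context switches = 7

t=0: ready={A,B} → run A
t=1: ready={A,B,E} → run E
t=2: ready={A,B,C,E} → run C
t=3: ready={A,B,C,E,F} → run C
t=4: ready={A,B,E,F} → run E
t=5: ready={A,B,E,F} → run E
t=6: ready={A,B,E,F} → run E
t=7: ready={A,B,E,F} → run E
t=8: ready={A,B,E,F} → run E
t=9: ready={A,B,F} → run F
t=10: ready={A,B,F} → run F
t=11: ready={A,B,F} → run F
t=12: ready={A,B,F} → run F
t=13: ready={A,B,F} → run F
t=14: ready={A,B,F} → run F
t=15: ready={A,B,F} → run F
t=16: ready={A,B,F} → run F
t=17: ready={A,B} → run A
t=18: ready={A,B} → run A
t=19: ready={A,B} → run A
t=20: ready={A,B} → run A
t=21: ready={B} → run B
t=22: ready={B} → run B
t=23: ready={B} → run B
t=24: ready={B} → run B
t=25: ready={B} → run B
t=26: ready={B} → run B
t=27: (idle)
t=28: (idle)
t=29: (idle)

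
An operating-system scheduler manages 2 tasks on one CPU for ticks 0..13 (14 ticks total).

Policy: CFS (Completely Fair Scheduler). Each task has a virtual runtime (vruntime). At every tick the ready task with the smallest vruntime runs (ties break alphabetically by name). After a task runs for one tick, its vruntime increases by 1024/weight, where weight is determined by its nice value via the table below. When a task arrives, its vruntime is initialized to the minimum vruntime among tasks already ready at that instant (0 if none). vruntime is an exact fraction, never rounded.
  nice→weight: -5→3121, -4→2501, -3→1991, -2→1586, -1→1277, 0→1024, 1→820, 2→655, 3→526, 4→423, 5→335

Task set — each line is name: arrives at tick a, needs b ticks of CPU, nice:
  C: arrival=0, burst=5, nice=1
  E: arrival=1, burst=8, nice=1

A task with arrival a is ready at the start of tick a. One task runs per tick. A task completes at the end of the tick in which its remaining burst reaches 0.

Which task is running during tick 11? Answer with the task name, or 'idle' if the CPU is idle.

running at tick 11 = E

t=0: vr[C=0] → run C
t=1: vr[C=256/205 E=256/205] → run C
t=2: vr[C=512/205 E=256/205] → run E
t=3: vr[C=512/205 E=512/205] → run C
t=4: vr[C=768/205 E=512/205] → run E
t=5: vr[C=768/205 E=768/205] → run C
t=6: vr[C=1024/205 E=768/205] → run E
t=7: vr[C=1024/205 E=1024/205] → run C
t=8: vr[E=1024/205] → run E
t=9: vr[E=256/41] → run E
t=10: vr[E=1536/205] → run E
t=11: vr[E=1792/205] → run E
t=12: vr[E=2048/205] → run E
t=13: (idle)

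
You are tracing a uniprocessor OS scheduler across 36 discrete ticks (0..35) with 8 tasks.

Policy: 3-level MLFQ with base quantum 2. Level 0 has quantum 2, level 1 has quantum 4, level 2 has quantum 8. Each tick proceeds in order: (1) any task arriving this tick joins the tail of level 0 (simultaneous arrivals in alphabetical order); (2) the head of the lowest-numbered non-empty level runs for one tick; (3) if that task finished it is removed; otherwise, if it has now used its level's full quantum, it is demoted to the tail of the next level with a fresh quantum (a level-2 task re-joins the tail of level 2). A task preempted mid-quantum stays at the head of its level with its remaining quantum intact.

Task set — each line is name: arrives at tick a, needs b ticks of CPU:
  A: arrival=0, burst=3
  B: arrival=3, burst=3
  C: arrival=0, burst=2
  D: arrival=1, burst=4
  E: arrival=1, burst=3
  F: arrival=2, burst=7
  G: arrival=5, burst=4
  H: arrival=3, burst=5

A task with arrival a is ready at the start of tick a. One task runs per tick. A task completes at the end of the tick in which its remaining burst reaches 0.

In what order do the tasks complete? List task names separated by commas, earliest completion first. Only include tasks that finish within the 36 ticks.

completion order = C, A, D, E, B, H, G, F

t=0: L0/L1/L2 = AC/-/- → run A
t=1: L0/L1/L2 = ACDE/-/- → run A
t=2: L0/L1/L2 = CDEF/A/- → run C
t=3: L0/L1/L2 = CDEFBH/A/- → run C
t=4: L0/L1/L2 = DEFBH/A/- → run D
t=5: L0/L1/L2 = DEFBHG/A/- → run D
t=6: L0/L1/L2 = EFBHG/AD/- → run E
t=7: L0/L1/L2 = EFBHG/AD/- → run E
t=8: L0/L1/L2 = FBHG/ADE/- → run F
t=9: L0/L1/L2 = FBHG/ADE/- → run F
t=10: L0/L1/L2 = BHG/ADEF/- → run B
t=11: L0/L1/L2 = BHG/ADEF/- → run B
t=12: L0/L1/L2 = HG/ADEFB/- → run H
t=13: L0/L1/L2 = HG/ADEFB/- → run H
t=14: L0/L1/L2 = G/ADEFBH/- → run G
t=15: L0/L1/L2 = G/ADEFBH/- → run G
t=16: L0/L1/L2 = -/ADEFBHG/- → run A
t=17: L0/L1/L2 = -/DEFBHG/- → run D
t=18: L0/L1/L2 = -/DEFBHG/- → run D
t=19: L0/L1/L2 = -/EFBHG/- → run E
t=20: L0/L1/L2 = -/FBHG/- → run F
t=21: L0/L1/L2 = -/FBHG/- → run F
t=22: L0/L1/L2 = -/FBHG/- → run F
t=23: L0/L1/L2 = -/FBHG/- → run F
t=24: L0/L1/L2 = -/BHG/F → run B
t=25: L0/L1/L2 = -/HG/F → run H
t=26: L0/L1/L2 = -/HG/F → run H
t=27: L0/L1/L2 = -/HG/F → run H
t=28: L0/L1/L2 = -/G/F → run G
t=29: L0/L1/L2 = -/G/F → run G
t=30: L0/L1/L2 = -/-/F → run F
t=31: (idle)
t=32: (idle)
t=33: (idle)
t=34: (idle)
t=35: (idle)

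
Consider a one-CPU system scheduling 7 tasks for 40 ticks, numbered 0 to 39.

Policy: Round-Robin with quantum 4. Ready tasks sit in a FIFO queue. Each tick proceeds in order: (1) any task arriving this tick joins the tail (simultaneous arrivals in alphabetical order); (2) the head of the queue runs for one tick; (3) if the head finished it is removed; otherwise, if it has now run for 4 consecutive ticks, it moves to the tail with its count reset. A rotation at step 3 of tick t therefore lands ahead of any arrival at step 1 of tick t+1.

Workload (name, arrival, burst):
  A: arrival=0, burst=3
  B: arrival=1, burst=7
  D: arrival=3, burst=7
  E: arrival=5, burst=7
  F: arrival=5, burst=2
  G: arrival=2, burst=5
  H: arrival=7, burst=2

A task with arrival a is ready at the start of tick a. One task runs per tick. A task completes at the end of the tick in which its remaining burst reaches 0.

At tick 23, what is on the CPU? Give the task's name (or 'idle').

t=0: queue=[A] q_used=0 → run A
t=1: queue=[A,B] q_used=1 → run A
t=2: queue=[A,B,G] q_used=2 → run A
t=3: queue=[B,G,D] q_used=0 → run B
t=4: queue=[B,G,D] q_used=1 → run B
t=5: queue=[B,G,D,E,F] q_used=2 → run B
t=6: queue=[B,G,D,E,F] q_used=3 → run B
t=7: queue=[G,D,E,F,B,H] q_used=0 → run G
t=8: queue=[G,D,E,F,B,H] q_used=1 → run G
t=9: queue=[G,D,E,F,B,H] q_used=2 → run G
t=10: queue=[G,D,E,F,B,H] q_used=3 → run G
t=11: queue=[D,E,F,B,H,G] q_used=0 → run D
t=12: queue=[D,E,F,B,H,G] q_used=1 → run D
t=13: queue=[D,E,F,B,H,G] q_used=2 → run D
t=14: queue=[D,E,F,B,H,G] q_used=3 → run D
t=15: queue=[E,F,B,H,G,D] q_used=0 → run E
t=16: queue=[E,F,B,H,G,D] q_used=1 → run E
t=17: queue=[E,F,B,H,G,D] q_used=2 → run E
t=18: queue=[E,F,B,H,G,D] q_used=3 → run E
t=19: queue=[F,B,H,G,D,E] q_used=0 → run F
t=20: queue=[F,B,H,G,D,E] q_used=1 → run F
t=21: queue=[B,H,G,D,E] q_used=0 → run B
t=22: queue=[B,H,G,D,E] q_used=1 → run B
t=23: queue=[B,H,G,D,E] q_used=2 → run B
t=24: queue=[H,G,D,E] q_used=0 → run H
t=25: queue=[H,G,D,E] q_used=1 → run H
t=26: queue=[G,D,E] q_used=0 → run G
t=27: queue=[D,E] q_used=0 → run D
t=28: queue=[D,E] q_used=1 → run D
t=29: queue=[D,E] q_used=2 → run D
t=30: queue=[E] q_used=0 → run E
t=31: queue=[E] q_used=1 → run E
t=32: queue=[E] q_used=2 → run E
t=33: (idle)
t=34: (idle)
t=35: (idle)
t=36: (idle)
t=37: (idle)
t=38: (idle)
t=39: (idle)

running at tick 23 = B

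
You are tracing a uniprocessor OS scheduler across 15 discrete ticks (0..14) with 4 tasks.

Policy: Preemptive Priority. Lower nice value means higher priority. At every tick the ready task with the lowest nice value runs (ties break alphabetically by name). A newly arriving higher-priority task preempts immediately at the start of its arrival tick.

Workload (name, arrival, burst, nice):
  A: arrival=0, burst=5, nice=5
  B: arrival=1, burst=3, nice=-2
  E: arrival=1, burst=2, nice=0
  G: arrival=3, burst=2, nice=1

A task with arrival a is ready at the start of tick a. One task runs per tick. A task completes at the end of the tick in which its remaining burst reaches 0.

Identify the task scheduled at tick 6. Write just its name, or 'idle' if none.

running at tick 6 = G

t=0: ready={A} → run A
t=1: ready={A,B,E} → run B
t=2: ready={A,B,E} → run B
t=3: ready={A,B,E,G} → run B
t=4: ready={A,E,G} → run E
t=5: ready={A,E,G} → run E
t=6: ready={A,G} → run G
t=7: ready={A,G} → run G
t=8: ready={A} → run A
t=9: ready={A} → run A
t=10: ready={A} → run A
t=11: ready={A} → run A
t=12: (idle)
t=13: (idle)
t=14: (idle)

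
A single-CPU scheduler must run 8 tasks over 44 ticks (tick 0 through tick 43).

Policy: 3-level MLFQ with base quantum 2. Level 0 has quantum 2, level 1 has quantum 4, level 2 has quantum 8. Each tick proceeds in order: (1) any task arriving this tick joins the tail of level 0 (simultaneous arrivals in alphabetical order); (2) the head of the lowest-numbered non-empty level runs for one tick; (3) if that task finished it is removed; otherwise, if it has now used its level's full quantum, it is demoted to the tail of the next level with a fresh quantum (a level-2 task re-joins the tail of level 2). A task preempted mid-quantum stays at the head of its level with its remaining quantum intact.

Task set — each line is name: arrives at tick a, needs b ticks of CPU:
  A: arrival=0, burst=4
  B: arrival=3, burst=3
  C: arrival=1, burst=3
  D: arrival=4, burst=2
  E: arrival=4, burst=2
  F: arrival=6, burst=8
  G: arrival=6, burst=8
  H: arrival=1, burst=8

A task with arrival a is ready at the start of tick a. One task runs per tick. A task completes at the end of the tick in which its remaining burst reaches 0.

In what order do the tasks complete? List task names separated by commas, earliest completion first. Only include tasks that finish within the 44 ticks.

t=0: L0/L1/L2 = A/-/- → run A
t=1: L0/L1/L2 = ACH/-/- → run A
t=2: L0/L1/L2 = CH/A/- → run C
t=3: L0/L1/L2 = CHB/A/- → run C
t=4: L0/L1/L2 = HBDE/AC/- → run H
t=5: L0/L1/L2 = HBDE/AC/- → run H
t=6: L0/L1/L2 = BDEFG/ACH/- → run B
t=7: L0/L1/L2 = BDEFG/ACH/- → run B
t=8: L0/L1/L2 = DEFG/ACHB/- → run D
t=9: L0/L1/L2 = DEFG/ACHB/- → run D
t=10: L0/L1/L2 = EFG/ACHB/- → run E
t=11: L0/L1/L2 = EFG/ACHB/- → run E
t=12: L0/L1/L2 = FG/ACHB/- → run F
t=13: L0/L1/L2 = FG/ACHB/- → run F
t=14: L0/L1/L2 = G/ACHBF/- → run G
t=15: L0/L1/L2 = G/ACHBF/- → run G
t=16: L0/L1/L2 = -/ACHBFG/- → run A
t=17: L0/L1/L2 = -/ACHBFG/- → run A
t=18: L0/L1/L2 = -/CHBFG/- → run C
t=19: L0/L1/L2 = -/HBFG/- → run H
t=20: L0/L1/L2 = -/HBFG/- → run H
t=21: L0/L1/L2 = -/HBFG/- → run H
t=22: L0/L1/L2 = -/HBFG/- → run H
t=23: L0/L1/L2 = -/BFG/H → run B
t=24: L0/L1/L2 = -/FG/H → run F
t=25: L0/L1/L2 = -/FG/H → run F
t=26: L0/L1/L2 = -/FG/H → run F
t=27: L0/L1/L2 = -/FG/H → run F
t=28: L0/L1/L2 = -/G/HF → run G
t=29: L0/L1/L2 = -/G/HF → run G
t=30: L0/L1/L2 = -/G/HF → run G
t=31: L0/L1/L2 = -/G/HF → run G
t=32: L0/L1/L2 = -/-/HFG → run H
t=33: L0/L1/L2 = -/-/HFG → run H
t=34: L0/L1/L2 = -/-/FG → run F
t=35: L0/L1/L2 = -/-/FG → run F
t=36: L0/L1/L2 = -/-/G → run G
t=37: L0/L1/L2 = -/-/G → run G
t=38: (idle)
t=39: (idle)
t=40: (idle)
t=41: (idle)
t=42: (idle)
t=43: (idle)

completion order = D, E, A, C, B, H, F, G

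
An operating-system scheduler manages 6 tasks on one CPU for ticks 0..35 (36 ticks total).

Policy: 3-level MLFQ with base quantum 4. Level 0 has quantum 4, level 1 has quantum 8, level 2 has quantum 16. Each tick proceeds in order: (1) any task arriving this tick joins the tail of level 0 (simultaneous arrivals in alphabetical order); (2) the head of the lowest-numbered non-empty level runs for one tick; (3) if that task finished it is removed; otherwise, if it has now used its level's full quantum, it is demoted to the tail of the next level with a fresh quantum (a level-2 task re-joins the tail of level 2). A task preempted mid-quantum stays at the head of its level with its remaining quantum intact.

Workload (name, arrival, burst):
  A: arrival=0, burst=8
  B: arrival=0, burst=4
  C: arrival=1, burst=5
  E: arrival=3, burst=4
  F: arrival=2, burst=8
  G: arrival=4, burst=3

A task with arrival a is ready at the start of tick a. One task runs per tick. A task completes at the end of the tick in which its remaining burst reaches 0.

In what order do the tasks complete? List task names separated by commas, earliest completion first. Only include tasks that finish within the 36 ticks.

t=0: L0/L1/L2 = AB/-/- → run A
t=1: L0/L1/L2 = ABC/-/- → run A
t=2: L0/L1/L2 = ABCF/-/- → run A
t=3: L0/L1/L2 = ABCFE/-/- → run A
t=4: L0/L1/L2 = BCFEG/A/- → run B
t=5: L0/L1/L2 = BCFEG/A/- → run B
t=6: L0/L1/L2 = BCFEG/A/- → run B
t=7: L0/L1/L2 = BCFEG/A/- → run B
t=8: L0/L1/L2 = CFEG/A/- → run C
t=9: L0/L1/L2 = CFEG/A/- → run C
t=10: L0/L1/L2 = CFEG/A/- → run C
t=11: L0/L1/L2 = CFEG/A/- → run C
t=12: L0/L1/L2 = FEG/AC/- → run F
t=13: L0/L1/L2 = FEG/AC/- → run F
t=14: L0/L1/L2 = FEG/AC/- → run F
t=15: L0/L1/L2 = FEG/AC/- → run F
t=16: L0/L1/L2 = EG/ACF/- → run E
t=17: L0/L1/L2 = EG/ACF/- → run E
t=18: L0/L1/L2 = EG/ACF/- → run E
t=19: L0/L1/L2 = EG/ACF/- → run E
t=20: L0/L1/L2 = G/ACF/- → run G
t=21: L0/L1/L2 = G/ACF/- → run G
t=22: L0/L1/L2 = G/ACF/- → run G
t=23: L0/L1/L2 = -/ACF/- → run A
t=24: L0/L1/L2 = -/ACF/- → run A
t=25: L0/L1/L2 = -/ACF/- → run A
t=26: L0/L1/L2 = -/ACF/- → run A
t=27: L0/L1/L2 = -/CF/- → run C
t=28: L0/L1/L2 = -/F/- → run F
t=29: L0/L1/L2 = -/F/- → run F
t=30: L0/L1/L2 = -/F/- → run F
t=31: L0/L1/L2 = -/F/- → run F
t=32: (idle)
t=33: (idle)
t=34: (idle)
t=35: (idle)

completion order = B, E, G, A, C, F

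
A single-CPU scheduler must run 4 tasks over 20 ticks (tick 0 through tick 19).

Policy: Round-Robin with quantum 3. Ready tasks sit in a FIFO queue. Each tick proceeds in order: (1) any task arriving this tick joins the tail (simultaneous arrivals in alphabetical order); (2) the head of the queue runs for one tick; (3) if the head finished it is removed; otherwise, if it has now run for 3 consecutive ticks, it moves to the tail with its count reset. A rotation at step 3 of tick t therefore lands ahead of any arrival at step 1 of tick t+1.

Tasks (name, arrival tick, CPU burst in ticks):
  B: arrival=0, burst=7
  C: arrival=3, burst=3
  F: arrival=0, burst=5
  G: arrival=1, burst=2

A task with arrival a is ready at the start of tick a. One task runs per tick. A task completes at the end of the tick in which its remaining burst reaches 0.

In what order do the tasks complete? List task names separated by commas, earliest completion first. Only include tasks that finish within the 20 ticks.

completion order = G, C, F, B

t=0: queue=[B,F] q_used=0 → run B
t=1: queue=[B,F,G] q_used=1 → run B
t=2: queue=[B,F,G] q_used=2 → run B
t=3: queue=[F,G,B,C] q_used=0 → run F
t=4: queue=[F,G,B,C] q_used=1 → run F
t=5: queue=[F,G,B,C] q_used=2 → run F
t=6: queue=[G,B,C,F] q_used=0 → run G
t=7: queue=[G,B,C,F] q_used=1 → run G
t=8: queue=[B,C,F] q_used=0 → run B
t=9: queue=[B,C,F] q_used=1 → run B
t=10: queue=[B,C,F] q_used=2 → run B
t=11: queue=[C,F,B] q_used=0 → run C
t=12: queue=[C,F,B] q_used=1 → run C
t=13: queue=[C,F,B] q_used=2 → run C
t=14: queue=[F,B] q_used=0 → run F
t=15: queue=[F,B] q_used=1 → run F
t=16: queue=[B] q_used=0 → run B
t=17: (idle)
t=18: (idle)
t=19: (idle)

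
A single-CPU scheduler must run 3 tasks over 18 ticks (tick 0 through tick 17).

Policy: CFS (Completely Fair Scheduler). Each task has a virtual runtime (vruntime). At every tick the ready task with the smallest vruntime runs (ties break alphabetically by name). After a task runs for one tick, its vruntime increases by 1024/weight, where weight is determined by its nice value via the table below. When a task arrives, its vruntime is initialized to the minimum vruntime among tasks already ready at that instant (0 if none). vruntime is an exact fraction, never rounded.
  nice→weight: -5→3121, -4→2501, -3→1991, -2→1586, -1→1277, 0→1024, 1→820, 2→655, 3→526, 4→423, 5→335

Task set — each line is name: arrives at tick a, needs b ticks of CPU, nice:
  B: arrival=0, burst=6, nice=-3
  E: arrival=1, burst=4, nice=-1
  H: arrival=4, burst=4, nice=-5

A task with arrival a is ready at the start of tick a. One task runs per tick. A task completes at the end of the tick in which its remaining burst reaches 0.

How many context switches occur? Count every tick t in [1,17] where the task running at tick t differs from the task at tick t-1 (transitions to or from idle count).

context switches = 12

t=0: vr[B=0] → run B
t=1: vr[B=1024/1991 E=1024/1991] → run B
t=2: vr[B=2048/1991 E=1024/1991] → run E
t=3: vr[B=2048/1991 E=3346432/2542507] → run B
t=4: vr[B=3072/1991 E=3346432/2542507 H=3346432/2542507] → run E
t=5: vr[B=3072/1991 E=5385216/2542507 H=3346432/2542507] → run H
t=6: vr[B=3072/1991 E=5385216/2542507 H=13047741440/7935164347] → run B
t=7: vr[B=4096/1991 E=5385216/2542507 H=13047741440/7935164347] → run H
t=8: vr[B=4096/1991 E=5385216/2542507 H=15651268608/7935164347] → run H
t=9: vr[B=4096/1991 E=5385216/2542507 H=18254795776/7935164347] → run B
t=10: vr[B=5120/1991 E=5385216/2542507 H=18254795776/7935164347] → run E
t=11: vr[B=5120/1991 E=7424000/2542507 H=18254795776/7935164347] → run H
t=12: vr[B=5120/1991 E=7424000/2542507] → run B
t=13: vr[E=7424000/2542507] → run E
t=14: (idle)
t=15: (idle)
t=16: (idle)
t=17: (idle)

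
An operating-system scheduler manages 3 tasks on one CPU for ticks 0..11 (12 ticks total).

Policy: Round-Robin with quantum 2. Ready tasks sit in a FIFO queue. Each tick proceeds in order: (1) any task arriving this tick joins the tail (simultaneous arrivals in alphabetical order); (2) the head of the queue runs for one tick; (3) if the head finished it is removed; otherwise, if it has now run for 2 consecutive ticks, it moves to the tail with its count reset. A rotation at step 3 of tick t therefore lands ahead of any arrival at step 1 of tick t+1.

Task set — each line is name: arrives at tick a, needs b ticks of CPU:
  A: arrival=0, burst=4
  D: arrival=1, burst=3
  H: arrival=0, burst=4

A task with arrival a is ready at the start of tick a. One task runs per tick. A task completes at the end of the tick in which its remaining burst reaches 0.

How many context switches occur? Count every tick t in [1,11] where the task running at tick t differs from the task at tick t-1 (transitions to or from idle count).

t=0: queue=[A,H] q_used=0 → run A
t=1: queue=[A,H,D] q_used=1 → run A
t=2: queue=[H,D,A] q_used=0 → run H
t=3: queue=[H,D,A] q_used=1 → run H
t=4: queue=[D,A,H] q_used=0 → run D
t=5: queue=[D,A,H] q_used=1 → run D
t=6: queue=[A,H,D] q_used=0 → run A
t=7: queue=[A,H,D] q_used=1 → run A
t=8: queue=[H,D] q_used=0 → run H
t=9: queue=[H,D] q_used=1 → run H
t=10: queue=[D] q_used=0 → run D
t=11: (idle)

context switches = 6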